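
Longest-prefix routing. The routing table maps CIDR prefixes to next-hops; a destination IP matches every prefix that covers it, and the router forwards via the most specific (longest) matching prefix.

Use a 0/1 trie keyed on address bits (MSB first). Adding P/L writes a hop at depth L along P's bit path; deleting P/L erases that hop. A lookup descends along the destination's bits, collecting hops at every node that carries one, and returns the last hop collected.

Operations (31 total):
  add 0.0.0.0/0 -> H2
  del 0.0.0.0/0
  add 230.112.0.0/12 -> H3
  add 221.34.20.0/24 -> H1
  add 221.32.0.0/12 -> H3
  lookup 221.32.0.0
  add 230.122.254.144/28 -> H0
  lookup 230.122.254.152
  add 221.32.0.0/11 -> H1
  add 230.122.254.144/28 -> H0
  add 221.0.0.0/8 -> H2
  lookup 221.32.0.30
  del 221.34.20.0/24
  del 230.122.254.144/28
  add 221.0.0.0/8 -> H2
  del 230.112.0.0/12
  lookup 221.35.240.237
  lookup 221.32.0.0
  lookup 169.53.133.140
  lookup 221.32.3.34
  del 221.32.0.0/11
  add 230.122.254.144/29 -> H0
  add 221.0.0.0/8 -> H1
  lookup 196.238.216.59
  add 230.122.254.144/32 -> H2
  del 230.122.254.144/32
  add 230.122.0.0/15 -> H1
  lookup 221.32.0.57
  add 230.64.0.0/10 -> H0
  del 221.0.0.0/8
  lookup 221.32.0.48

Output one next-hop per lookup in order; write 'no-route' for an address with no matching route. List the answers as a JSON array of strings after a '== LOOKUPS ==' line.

Process each operation:
  + 0.0.0.0/0 (H2) depth=0
  - 0.0.0.0/0 clear@0
  + 230.112.0.0/12 (H3) depth=12
  + 221.34.20.0/24 (H1) depth=24
  + 221.32.0.0/12 (H3) depth=12
  Q 221.32.0.0: descend 11011101001000 ; hops seen [H3] ; pick H3
  + 230.122.254.144/28 (H0) depth=28
  Q 230.122.254.152: descend 1110011001111010111111101001 ; hops seen [H3,H0] ; pick H0
  + 221.32.0.0/11 (H1) depth=11
  + 230.122.254.144/28 (H0) depth=28
  + 221.0.0.0/8 (H2) depth=8
  Q 221.32.0.30: descend 11011101001000 ; hops seen [H2,H1,H3] ; pick H3
  - 221.34.20.0/24 clear@24
  - 230.122.254.144/28 clear@28
  + 221.0.0.0/8 (H2) depth=8
  - 230.112.0.0/12 clear@12
  Q 221.35.240.237: descend 110111010010001 ; hops seen [H2,H1,H3] ; pick H3
  Q 221.32.0.0: descend 11011101001000 ; hops seen [H2,H1,H3] ; pick H3
  Q 169.53.133.140: descend 1 ; hops seen [∅] ; pick no-route
  Q 221.32.3.34: descend 11011101001000 ; hops seen [H2,H1,H3] ; pick H3
  - 221.32.0.0/11 clear@11
  + 230.122.254.144/29 (H0) depth=29
  + 221.0.0.0/8 (H1) depth=8
  Q 196.238.216.59: descend 110 ; hops seen [∅] ; pick no-route
  + 230.122.254.144/32 (H2) depth=32
  - 230.122.254.144/32 clear@32
  + 230.122.0.0/15 (H1) depth=15
  Q 221.32.0.57: descend 11011101001000 ; hops seen [H1,H3] ; pick H3
  + 230.64.0.0/10 (H0) depth=10
  - 221.0.0.0/8 clear@8
  Q 221.32.0.48: descend 11011101001000 ; hops seen [H3] ; pick H3

== LOOKUPS ==
["H3","H0","H3","H3","H3","no-route","H3","no-route","H3","H3"]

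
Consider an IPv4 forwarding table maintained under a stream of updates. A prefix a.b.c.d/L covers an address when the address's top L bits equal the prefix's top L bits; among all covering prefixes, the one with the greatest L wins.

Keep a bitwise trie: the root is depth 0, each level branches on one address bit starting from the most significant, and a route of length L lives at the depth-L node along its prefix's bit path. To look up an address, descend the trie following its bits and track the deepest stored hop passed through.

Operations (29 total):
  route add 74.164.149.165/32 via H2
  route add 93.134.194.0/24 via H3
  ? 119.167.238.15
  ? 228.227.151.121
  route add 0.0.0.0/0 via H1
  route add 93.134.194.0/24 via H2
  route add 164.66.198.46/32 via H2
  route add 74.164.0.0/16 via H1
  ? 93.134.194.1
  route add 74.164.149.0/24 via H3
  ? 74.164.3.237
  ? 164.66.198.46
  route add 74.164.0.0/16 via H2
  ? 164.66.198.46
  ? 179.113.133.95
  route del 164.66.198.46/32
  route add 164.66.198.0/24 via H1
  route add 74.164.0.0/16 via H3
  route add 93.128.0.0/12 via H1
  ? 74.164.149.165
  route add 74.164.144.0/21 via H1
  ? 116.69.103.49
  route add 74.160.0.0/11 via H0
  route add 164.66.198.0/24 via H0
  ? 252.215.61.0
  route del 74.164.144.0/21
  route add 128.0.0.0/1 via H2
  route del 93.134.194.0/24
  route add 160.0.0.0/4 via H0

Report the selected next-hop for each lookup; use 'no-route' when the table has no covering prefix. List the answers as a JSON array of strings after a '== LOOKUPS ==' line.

Trace:
  + 74.164.149.165/32 (H2) depth=32
  + 93.134.194.0/24 (H3) depth=24
  Q 119.167.238.15: descend 01 ; hops seen [∅] ; pick no-route
  Q 228.227.151.121: descend ε ; hops seen [∅] ; pick no-route
  + 0.0.0.0/0 (H1) depth=0
  + 93.134.194.0/24 (H2) depth=24
  + 164.66.198.46/32 (H2) depth=32
  + 74.164.0.0/16 (H1) depth=16
  Q 93.134.194.1: descend 010111011000011011000010 ; hops seen [H1,H2] ; pick H2
  + 74.164.149.0/24 (H3) depth=24
  Q 74.164.3.237: descend 0100101010100100 ; hops seen [H1,H1] ; pick H1
  Q 164.66.198.46: descend 10100100010000101100011000101110 ; hops seen [H1,H2] ; pick H2
  + 74.164.0.0/16 (H2) depth=16
  Q 164.66.198.46: descend 10100100010000101100011000101110 ; hops seen [H1,H2] ; pick H2
  Q 179.113.133.95: descend 101 ; hops seen [H1] ; pick H1
  del 164.66.198.46/32 (clear depth 32)
  + 164.66.198.0/24 (H1) depth=24
  + 74.164.0.0/16 (H3) depth=16
  + 93.128.0.0/12 (H1) depth=12
  Q 74.164.149.165: descend 01001010101001001001010110100101 ; hops seen [H1,H3,H3,H2] ; pick H2
  + 74.164.144.0/21 (H1) depth=21
  Q 116.69.103.49: descend 01 ; hops seen [H1] ; pick H1
  + 74.160.0.0/11 (H0) depth=11
  + 164.66.198.0/24 (H0) depth=24
  Q 252.215.61.0: descend 1 ; hops seen [H1] ; pick H1
  del 74.164.144.0/21 (clear depth 21)
  + 128.0.0.0/1 (H2) depth=1
  del 93.134.194.0/24 (clear depth 24)
  + 160.0.0.0/4 (H0) depth=4

== LOOKUPS ==
["no-route","no-route","H2","H1","H2","H2","H1","H2","H1","H1"]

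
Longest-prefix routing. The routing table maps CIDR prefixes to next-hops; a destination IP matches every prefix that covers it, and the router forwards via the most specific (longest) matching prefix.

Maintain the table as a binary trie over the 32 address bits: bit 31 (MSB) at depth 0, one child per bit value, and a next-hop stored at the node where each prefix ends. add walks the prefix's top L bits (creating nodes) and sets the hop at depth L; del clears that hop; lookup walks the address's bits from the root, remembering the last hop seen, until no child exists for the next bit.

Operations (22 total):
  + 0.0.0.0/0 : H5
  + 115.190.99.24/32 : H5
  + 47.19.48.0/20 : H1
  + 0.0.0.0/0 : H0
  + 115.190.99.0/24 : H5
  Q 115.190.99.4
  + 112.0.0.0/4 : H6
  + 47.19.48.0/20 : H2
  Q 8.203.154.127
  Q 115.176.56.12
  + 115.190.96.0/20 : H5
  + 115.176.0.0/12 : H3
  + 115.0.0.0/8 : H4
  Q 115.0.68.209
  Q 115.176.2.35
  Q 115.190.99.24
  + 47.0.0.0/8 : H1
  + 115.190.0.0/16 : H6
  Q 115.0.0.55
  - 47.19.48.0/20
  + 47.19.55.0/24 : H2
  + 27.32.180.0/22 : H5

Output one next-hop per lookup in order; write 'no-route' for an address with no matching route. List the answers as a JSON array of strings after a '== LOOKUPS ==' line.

Trace:
  add 0.0.0.0/0 -> H5 at depth 0
  add 115.190.99.24/32 -> H5 at depth 32
  add 47.19.48.0/20 -> H1 at depth 20
  add 0.0.0.0/0 -> H0 at depth 0
  add 115.190.99.0/24 -> H5 at depth 24
  Q 115.190.99.4: descend 011100111011111001100011000 ; hops seen [H0,H5] ; pick H5
  add 112.0.0.0/4 -> H6 at depth 4
  add 47.19.48.0/20 -> H2 at depth 20
  Q 8.203.154.127: descend 00 ; hops seen [H0] ; pick H0
  Q 115.176.56.12: descend 011100111011 ; hops seen [H0,H6] ; pick H6
  add 115.190.96.0/20 -> H5 at depth 20
  add 115.176.0.0/12 -> H3 at depth 12
  add 115.0.0.0/8 -> H4 at depth 8
  Q 115.0.68.209: descend 01110011 ; hops seen [H0,H6,H4] ; pick H4
  Q 115.176.2.35: descend 011100111011 ; hops seen [H0,H6,H4,H3] ; pick H3
  Q 115.190.99.24: descend 01110011101111100110001100011000 ; hops seen [H0,H6,H4,H3,H5,H5,H5] ; pick H5
  add 47.0.0.0/8 -> H1 at depth 8
  add 115.190.0.0/16 -> H6 at depth 16
  Q 115.0.0.55: descend 01110011 ; hops seen [H0,H6,H4] ; pick H4
  del 47.19.48.0/20 (clear depth 20)
  add 47.19.55.0/24 -> H2 at depth 24
  add 27.32.180.0/22 -> H5 at depth 22

== LOOKUPS ==
["H5","H0","H6","H4","H3","H5","H4"]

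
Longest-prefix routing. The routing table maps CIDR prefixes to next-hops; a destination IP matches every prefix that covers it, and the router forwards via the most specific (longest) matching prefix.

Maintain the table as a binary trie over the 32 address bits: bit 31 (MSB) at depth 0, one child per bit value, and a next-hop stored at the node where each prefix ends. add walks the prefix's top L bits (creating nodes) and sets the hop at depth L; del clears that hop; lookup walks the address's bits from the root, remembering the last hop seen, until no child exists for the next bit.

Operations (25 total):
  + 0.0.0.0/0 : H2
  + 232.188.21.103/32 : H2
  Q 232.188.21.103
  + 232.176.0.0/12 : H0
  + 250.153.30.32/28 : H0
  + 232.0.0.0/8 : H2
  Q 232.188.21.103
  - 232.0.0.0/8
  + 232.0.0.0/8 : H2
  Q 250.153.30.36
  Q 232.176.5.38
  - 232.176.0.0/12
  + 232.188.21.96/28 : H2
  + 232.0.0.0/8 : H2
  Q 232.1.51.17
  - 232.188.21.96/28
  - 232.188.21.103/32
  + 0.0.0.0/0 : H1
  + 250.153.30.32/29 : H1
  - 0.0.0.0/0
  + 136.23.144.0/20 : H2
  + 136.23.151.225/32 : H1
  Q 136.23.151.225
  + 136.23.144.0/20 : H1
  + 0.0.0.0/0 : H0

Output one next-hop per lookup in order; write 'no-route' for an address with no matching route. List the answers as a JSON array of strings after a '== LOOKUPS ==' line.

Apply in order:
  add 0.0.0.0/0 -> H2 at depth 0
  add 232.188.21.103/32 -> H2 at depth 32
  lookup 232.188.21.103: bits 11101000101111000001010101100111 walk d0:H2→d1:-→d2:-→d3:-→d4:-→d5:-→d6:-→d7:-→d8:-→d9:-→d10:-→d11:-→d12:-→d13:-→d14:-→d15:-→d16:-→d17:-→d18:-→d19:-→d20:-→d21:-→d22:-→d23:-→d24:-→d25:-→d26:-→d27:-→d28:-→d29:-→d30:-→d31:-→d32:H2 -> H2
  add 232.176.0.0/12 -> H0 at depth 12
  add 250.153.30.32/28 -> H0 at depth 28
  add 232.0.0.0/8 -> H2 at depth 8
  lookup 232.188.21.103: bits 11101000101111000001010101100111 walk d0:H2→d1:-→d2:-→d3:-→d4:-→d5:-→d6:-→d7:-→d8:H2→d9:-→d10:-→d11:-→d12:H0→d13:-→d14:-→d15:-→d16:-→d17:-→d18:-→d19:-→d20:-→d21:-→d22:-→d23:-→d24:-→d25:-→d26:-→d27:-→d28:-→d29:-→d30:-→d31:-→d32:H2 -> H2
  - 232.0.0.0/8 clear@8
  add 232.0.0.0/8 -> H2 at depth 8
  lookup 250.153.30.36: bits 1111101010011001000111100010 walk d0:H2→d1:-→d2:-→d3:-→d4:-→d5:-→d6:-→d7:-→d8:-→d9:-→d10:-→d11:-→d12:-→d13:-→d14:-→d15:-→d16:-→d17:-→d18:-→d19:-→d20:-→d21:-→d22:-→d23:-→d24:-→d25:-→d26:-→d27:-→d28:H0 -> H0
  lookup 232.176.5.38: bits 111010001011 walk d0:H2→d1:-→d2:-→d3:-→d4:-→d5:-→d6:-→d7:-→d8:H2→d9:-→d10:-→d11:-→d12:H0 -> H0
  - 232.176.0.0/12 clear@12
  add 232.188.21.96/28 -> H2 at depth 28
  add 232.0.0.0/8 -> H2 at depth 8
  lookup 232.1.51.17: bits 11101000 walk d0:H2→d1:-→d2:-→d3:-→d4:-→d5:-→d6:-→d7:-→d8:H2 -> H2
  - 232.188.21.96/28 clear@28
  - 232.188.21.103/32 clear@32
  add 0.0.0.0/0 -> H1 at depth 0
  add 250.153.30.32/29 -> H1 at depth 29
  - 0.0.0.0/0 clear@0
  add 136.23.144.0/20 -> H2 at depth 20
  add 136.23.151.225/32 -> H1 at depth 32
  lookup 136.23.151.225: bits 10001000000101111001011111100001 walk d0:-→d1:-→d2:-→d3:-→d4:-→d5:-→d6:-→d7:-→d8:-→d9:-→d10:-→d11:-→d12:-→d13:-→d14:-→d15:-→d16:-→d17:-→d18:-→d19:-→d20:H2→d21:-→d22:-→d23:-→d24:-→d25:-→d26:-→d27:-→d28:-→d29:-→d30:-→d31:-→d32:H1 -> H1
  add 136.23.144.0/20 -> H1 at depth 20
  add 0.0.0.0/0 -> H0 at depth 0

== LOOKUPS ==
["H2","H2","H0","H0","H2","H1"]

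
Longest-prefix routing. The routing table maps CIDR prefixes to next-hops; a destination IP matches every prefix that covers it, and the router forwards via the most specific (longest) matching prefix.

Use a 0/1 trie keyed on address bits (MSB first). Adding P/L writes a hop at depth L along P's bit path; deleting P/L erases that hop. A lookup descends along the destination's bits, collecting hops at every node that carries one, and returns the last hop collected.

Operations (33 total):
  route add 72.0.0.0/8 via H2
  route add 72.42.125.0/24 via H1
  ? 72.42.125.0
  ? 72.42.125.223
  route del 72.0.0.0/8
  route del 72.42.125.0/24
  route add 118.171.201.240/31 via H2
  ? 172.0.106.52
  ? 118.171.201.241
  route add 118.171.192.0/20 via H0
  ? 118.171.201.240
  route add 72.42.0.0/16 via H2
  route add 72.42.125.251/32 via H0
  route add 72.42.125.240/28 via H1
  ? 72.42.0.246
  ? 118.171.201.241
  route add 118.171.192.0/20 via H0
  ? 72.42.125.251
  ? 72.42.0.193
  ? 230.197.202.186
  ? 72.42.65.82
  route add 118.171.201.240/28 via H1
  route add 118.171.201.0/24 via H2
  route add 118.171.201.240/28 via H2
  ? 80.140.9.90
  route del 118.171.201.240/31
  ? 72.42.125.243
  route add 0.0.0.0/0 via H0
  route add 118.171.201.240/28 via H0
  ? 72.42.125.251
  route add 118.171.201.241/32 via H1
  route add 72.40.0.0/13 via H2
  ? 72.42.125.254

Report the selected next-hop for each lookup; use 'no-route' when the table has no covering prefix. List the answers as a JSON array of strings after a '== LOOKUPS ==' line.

Trace:
  add 72.0.0.0/8 -> H2 at depth 8
  add 72.42.125.0/24 -> H1 at depth 24
  lookup 72.42.125.0: bits 010010000010101001111101 walk d0:-→d1:-→d2:-→d3:-→d4:-→d5:-→d6:-→d7:-→d8:H2→d9:-→d10:-→d11:-→d12:-→d13:-→d14:-→d15:-→d16:-→d17:-→d18:-→d19:-→d20:-→d21:-→d22:-→d23:-→d24:H1 -> H1
  lookup 72.42.125.223: bits 010010000010101001111101 walk d0:-→d1:-→d2:-→d3:-→d4:-→d5:-→d6:-→d7:-→d8:H2→d9:-→d10:-→d11:-→d12:-→d13:-→d14:-→d15:-→d16:-→d17:-→d18:-→d19:-→d20:-→d21:-→d22:-→d23:-→d24:H1 -> H1
  del 72.0.0.0/8 (clear depth 8)
  del 72.42.125.0/24 (clear depth 24)
  add 118.171.201.240/31 -> H2 at depth 31
  lookup 172.0.106.52: bits ε walk d0:- -> no-route
  lookup 118.171.201.241: bits 0111011010101011110010011111000 walk d0:-→d1:-→d2:-→d3:-→d4:-→d5:-→d6:-→d7:-→d8:-→d9:-→d10:-→d11:-→d12:-→d13:-→d14:-→d15:-→d16:-→d17:-→d18:-→d19:-→d20:-→d21:-→d22:-→d23:-→d24:-→d25:-→d26:-→d27:-→d28:-→d29:-→d30:-→d31:H2 -> H2
  add 118.171.192.0/20 -> H0 at depth 20
  lookup 118.171.201.240: bits 0111011010101011110010011111000 walk d0:-→d1:-→d2:-→d3:-→d4:-→d5:-→d6:-→d7:-→d8:-→d9:-→d10:-→d11:-→d12:-→d13:-→d14:-→d15:-→d16:-→d17:-→d18:-→d19:-→d20:H0→d21:-→d22:-→d23:-→d24:-→d25:-→d26:-→d27:-→d28:-→d29:-→d30:-→d31:H2 -> H2
  add 72.42.0.0/16 -> H2 at depth 16
  add 72.42.125.251/32 -> H0 at depth 32
  add 72.42.125.240/28 -> H1 at depth 28
  lookup 72.42.0.246: bits 01001000001010100 walk d0:-→d1:-→d2:-→d3:-→d4:-→d5:-→d6:-→d7:-→d8:-→d9:-→d10:-→d11:-→d12:-→d13:-→d14:-→d15:-→d16:H2→d17:- -> H2
  lookup 118.171.201.241: bits 0111011010101011110010011111000 walk d0:-→d1:-→d2:-→d3:-→d4:-→d5:-→d6:-→d7:-→d8:-→d9:-→d10:-→d11:-→d12:-→d13:-→d14:-→d15:-→d16:-→d17:-→d18:-→d19:-→d20:H0→d21:-→d22:-→d23:-→d24:-→d25:-→d26:-→d27:-→d28:-→d29:-→d30:-→d31:H2 -> H2
  add 118.171.192.0/20 -> H0 at depth 20
  lookup 72.42.125.251: bits 01001000001010100111110111111011 walk d0:-→d1:-→d2:-→d3:-→d4:-→d5:-→d6:-→d7:-→d8:-→d9:-→d10:-→d11:-→d12:-→d13:-→d14:-→d15:-→d16:H2→d17:-→d18:-→d19:-→d20:-→d21:-→d22:-→d23:-→d24:-→d25:-→d26:-→d27:-→d28:H1→d29:-→d30:-→d31:-→d32:H0 -> H0
  lookup 72.42.0.193: bits 01001000001010100 walk d0:-→d1:-→d2:-→d3:-→d4:-→d5:-→d6:-→d7:-→d8:-→d9:-→d10:-→d11:-→d12:-→d13:-→d14:-→d15:-→d16:H2→d17:- -> H2
  lookup 230.197.202.186: bits ε walk d0:- -> no-route
  lookup 72.42.65.82: bits 010010000010101001 walk d0:-→d1:-→d2:-→d3:-→d4:-→d5:-→d6:-→d7:-→d8:-→d9:-→d10:-→d11:-→d12:-→d13:-→d14:-→d15:-→d16:H2→d17:-→d18:- -> H2
  add 118.171.201.240/28 -> H1 at depth 28
  add 118.171.201.0/24 -> H2 at depth 24
  add 118.171.201.240/28 -> H2 at depth 28
  lookup 80.140.9.90: bits 010 walk d0:-→d1:-→d2:-→d3:- -> no-route
  del 118.171.201.240/31 (clear depth 31)
  lookup 72.42.125.243: bits 0100100000101010011111011111 walk d0:-→d1:-→d2:-→d3:-→d4:-→d5:-→d6:-→d7:-→d8:-→d9:-→d10:-→d11:-→d12:-→d13:-→d14:-→d15:-→d16:H2→d17:-→d18:-→d19:-→d20:-→d21:-→d22:-→d23:-→d24:-→d25:-→d26:-→d27:-→d28:H1 -> H1
  add 0.0.0.0/0 -> H0 at depth 0
  add 118.171.201.240/28 -> H0 at depth 28
  lookup 72.42.125.251: bits 01001000001010100111110111111011 walk d0:H0→d1:-→d2:-→d3:-→d4:-→d5:-→d6:-→d7:-→d8:-→d9:-→d10:-→d11:-→d12:-→d13:-→d14:-→d15:-→d16:H2→d17:-→d18:-→d19:-→d20:-→d21:-→d22:-→d23:-→d24:-→d25:-→d26:-→d27:-→d28:H1→d29:-→d30:-→d31:-→d32:H0 -> H0
  add 118.171.201.241/32 -> H1 at depth 32
  add 72.40.0.0/13 -> H2 at depth 13
  lookup 72.42.125.254: bits 01001000001010100111110111111 walk d0:H0→d1:-→d2:-→d3:-→d4:-→d5:-→d6:-→d7:-→d8:-→d9:-→d10:-→d11:-→d12:-→d13:H2→d14:-→d15:-→d16:H2→d17:-→d18:-→d19:-→d20:-→d21:-→d22:-→d23:-→d24:-→d25:-→d26:-→d27:-→d28:H1→d29:- -> H1

== LOOKUPS ==
["H1","H1","no-route","H2","H2","H2","H2","H0","H2","no-route","H2","no-route","H1","H0","H1"]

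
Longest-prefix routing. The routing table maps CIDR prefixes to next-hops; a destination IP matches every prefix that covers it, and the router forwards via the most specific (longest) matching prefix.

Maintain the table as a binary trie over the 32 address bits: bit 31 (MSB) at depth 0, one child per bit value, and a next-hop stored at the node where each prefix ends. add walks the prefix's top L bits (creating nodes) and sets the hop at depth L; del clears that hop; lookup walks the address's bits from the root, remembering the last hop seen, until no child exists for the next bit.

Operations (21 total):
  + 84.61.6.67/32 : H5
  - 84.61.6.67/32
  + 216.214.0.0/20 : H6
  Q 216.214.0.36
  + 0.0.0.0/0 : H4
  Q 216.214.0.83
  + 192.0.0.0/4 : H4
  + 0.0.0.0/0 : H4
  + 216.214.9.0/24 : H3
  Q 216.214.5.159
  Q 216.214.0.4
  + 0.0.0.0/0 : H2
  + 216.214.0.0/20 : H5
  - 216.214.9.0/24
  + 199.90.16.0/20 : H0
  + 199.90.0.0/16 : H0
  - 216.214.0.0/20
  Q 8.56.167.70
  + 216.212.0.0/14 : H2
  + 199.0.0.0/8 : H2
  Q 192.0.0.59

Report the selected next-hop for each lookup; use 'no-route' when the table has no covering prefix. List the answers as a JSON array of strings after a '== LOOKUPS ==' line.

Trace:
  + 84.61.6.67/32 (H5) depth=32
  - 84.61.6.67/32 clear@32
  + 216.214.0.0/20 (H6) depth=20
  Q 216.214.0.36: descend 11011000110101100000 ; hops seen [H6] ; pick H6
  + 0.0.0.0/0 (H4) depth=0
  Q 216.214.0.83: descend 11011000110101100000 ; hops seen [H4,H6] ; pick H6
  + 192.0.0.0/4 (H4) depth=4
  + 0.0.0.0/0 (H4) depth=0
  + 216.214.9.0/24 (H3) depth=24
  Q 216.214.5.159: descend 11011000110101100000 ; hops seen [H4,H6] ; pick H6
  Q 216.214.0.4: descend 11011000110101100000 ; hops seen [H4,H6] ; pick H6
  + 0.0.0.0/0 (H2) depth=0
  + 216.214.0.0/20 (H5) depth=20
  - 216.214.9.0/24 clear@24
  + 199.90.16.0/20 (H0) depth=20
  + 199.90.0.0/16 (H0) depth=16
  - 216.214.0.0/20 clear@20
  Q 8.56.167.70: descend 0 ; hops seen [H2] ; pick H2
  + 216.212.0.0/14 (H2) depth=14
  + 199.0.0.0/8 (H2) depth=8
  Q 192.0.0.59: descend 11000 ; hops seen [H2,H4] ; pick H4

== LOOKUPS ==
["H6","H6","H6","H6","H2","H4"]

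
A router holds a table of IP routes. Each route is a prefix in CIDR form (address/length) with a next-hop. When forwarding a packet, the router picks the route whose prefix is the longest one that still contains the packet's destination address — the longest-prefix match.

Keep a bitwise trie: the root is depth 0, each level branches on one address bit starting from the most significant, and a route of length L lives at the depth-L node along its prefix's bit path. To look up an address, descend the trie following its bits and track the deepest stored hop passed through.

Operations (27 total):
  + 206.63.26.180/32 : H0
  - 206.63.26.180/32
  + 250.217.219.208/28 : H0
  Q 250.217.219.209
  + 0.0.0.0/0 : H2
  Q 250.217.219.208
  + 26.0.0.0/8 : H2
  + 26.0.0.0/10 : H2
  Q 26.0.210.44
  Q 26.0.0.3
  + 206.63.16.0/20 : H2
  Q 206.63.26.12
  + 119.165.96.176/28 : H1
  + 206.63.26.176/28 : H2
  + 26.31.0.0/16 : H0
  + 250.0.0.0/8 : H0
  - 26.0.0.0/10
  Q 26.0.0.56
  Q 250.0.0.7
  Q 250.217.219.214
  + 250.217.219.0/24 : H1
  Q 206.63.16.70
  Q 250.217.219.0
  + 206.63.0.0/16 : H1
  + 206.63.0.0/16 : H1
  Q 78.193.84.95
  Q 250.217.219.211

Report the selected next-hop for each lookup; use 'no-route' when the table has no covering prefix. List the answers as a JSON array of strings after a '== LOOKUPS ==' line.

Apply in order:
  add 206.63.26.180/32 -> H0 at depth 32
  del 206.63.26.180/32 (clear depth 32)
  add 250.217.219.208/28 -> H0 at depth 28
  ? 250.217.219.209  path d0:-→d1:-→d2:-→d3:-→d4:-→d5:-→d6:-→d7:-→d8:-→d9:-→d10:-→d11:-→d12:-→d13:-→d14:-→d15:-→d16:-→d17:-→d18:-→d19:-→d20:-→d21:-→d22:-→d23:-→d24:-→d25:-→d26:-→d27:-→d28:H0  best=H0
  add 0.0.0.0/0 -> H2 at depth 0
  ? 250.217.219.208  path d0:H2→d1:-→d2:-→d3:-→d4:-→d5:-→d6:-→d7:-→d8:-→d9:-→d10:-→d11:-→d12:-→d13:-→d14:-→d15:-→d16:-→d17:-→d18:-→d19:-→d20:-→d21:-→d22:-→d23:-→d24:-→d25:-→d26:-→d27:-→d28:H0  best=H0
  add 26.0.0.0/8 -> H2 at depth 8
  add 26.0.0.0/10 -> H2 at depth 10
  ? 26.0.210.44  path d0:H2→d1:-→d2:-→d3:-→d4:-→d5:-→d6:-→d7:-→d8:H2→d9:-→d10:H2  best=H2
  ? 26.0.0.3  path d0:H2→d1:-→d2:-→d3:-→d4:-→d5:-→d6:-→d7:-→d8:H2→d9:-→d10:H2  best=H2
  add 206.63.16.0/20 -> H2 at depth 20
  ? 206.63.26.12  path d0:H2→d1:-→d2:-→d3:-→d4:-→d5:-→d6:-→d7:-→d8:-→d9:-→d10:-→d11:-→d12:-→d13:-→d14:-→d15:-→d16:-→d17:-→d18:-→d19:-→d20:H2→d21:-→d22:-→d23:-→d24:-  best=H2
  add 119.165.96.176/28 -> H1 at depth 28
  add 206.63.26.176/28 -> H2 at depth 28
  add 26.31.0.0/16 -> H0 at depth 16
  add 250.0.0.0/8 -> H0 at depth 8
  del 26.0.0.0/10 (clear depth 10)
  ? 26.0.0.56  path d0:H2→d1:-→d2:-→d3:-→d4:-→d5:-→d6:-→d7:-→d8:H2→d9:-→d10:-→d11:-  best=H2
  ? 250.0.0.7  path d0:H2→d1:-→d2:-→d3:-→d4:-→d5:-→d6:-→d7:-→d8:H0  best=H0
  ? 250.217.219.214  path d0:H2→d1:-→d2:-→d3:-→d4:-→d5:-→d6:-→d7:-→d8:H0→d9:-→d10:-→d11:-→d12:-→d13:-→d14:-→d15:-→d16:-→d17:-→d18:-→d19:-→d20:-→d21:-→d22:-→d23:-→d24:-→d25:-→d26:-→d27:-→d28:H0  best=H0
  add 250.217.219.0/24 -> H1 at depth 24
  ? 206.63.16.70  path d0:H2→d1:-→d2:-→d3:-→d4:-→d5:-→d6:-→d7:-→d8:-→d9:-→d10:-→d11:-→d12:-→d13:-→d14:-→d15:-→d16:-→d17:-→d18:-→d19:-→d20:H2  best=H2
  ? 250.217.219.0  path d0:H2→d1:-→d2:-→d3:-→d4:-→d5:-→d6:-→d7:-→d8:H0→d9:-→d10:-→d11:-→d12:-→d13:-→d14:-→d15:-→d16:-→d17:-→d18:-→d19:-→d20:-→d21:-→d22:-→d23:-→d24:H1  best=H1
  add 206.63.0.0/16 -> H1 at depth 16
  add 206.63.0.0/16 -> H1 at depth 16
  ? 78.193.84.95  path d0:H2→d1:-→d2:-  best=H2
  ? 250.217.219.211  path d0:H2→d1:-→d2:-→d3:-→d4:-→d5:-→d6:-→d7:-→d8:H0→d9:-→d10:-→d11:-→d12:-→d13:-→d14:-→d15:-→d16:-→d17:-→d18:-→d19:-→d20:-→d21:-→d22:-→d23:-→d24:H1→d25:-→d26:-→d27:-→d28:H0  best=H0

== LOOKUPS ==
["H0","H0","H2","H2","H2","H2","H0","H0","H2","H1","H2","H0"]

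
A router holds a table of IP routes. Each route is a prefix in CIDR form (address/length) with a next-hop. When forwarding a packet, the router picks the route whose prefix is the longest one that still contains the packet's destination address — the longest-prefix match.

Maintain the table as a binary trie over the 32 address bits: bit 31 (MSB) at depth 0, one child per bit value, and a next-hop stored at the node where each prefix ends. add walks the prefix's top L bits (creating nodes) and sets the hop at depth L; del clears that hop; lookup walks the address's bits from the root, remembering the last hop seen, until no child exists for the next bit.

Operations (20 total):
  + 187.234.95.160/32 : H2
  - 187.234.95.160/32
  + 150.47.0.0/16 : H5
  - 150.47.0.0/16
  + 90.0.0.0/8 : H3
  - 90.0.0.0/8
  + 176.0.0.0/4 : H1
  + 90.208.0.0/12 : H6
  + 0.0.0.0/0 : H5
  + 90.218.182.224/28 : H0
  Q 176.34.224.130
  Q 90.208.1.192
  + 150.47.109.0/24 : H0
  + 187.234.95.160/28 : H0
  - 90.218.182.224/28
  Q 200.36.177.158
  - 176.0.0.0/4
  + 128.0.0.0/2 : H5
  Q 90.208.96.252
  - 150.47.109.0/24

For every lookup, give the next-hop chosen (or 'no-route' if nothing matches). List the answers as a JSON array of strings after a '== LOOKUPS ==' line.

Trace:
  add 187.234.95.160/32 -> H2 at depth 32
  del 187.234.95.160/32 (clear depth 32)
  add 150.47.0.0/16 -> H5 at depth 16
  del 150.47.0.0/16 (clear depth 16)
  add 90.0.0.0/8 -> H3 at depth 8
  del 90.0.0.0/8 (clear depth 8)
  add 176.0.0.0/4 -> H1 at depth 4
  add 90.208.0.0/12 -> H6 at depth 12
  add 0.0.0.0/0 -> H5 at depth 0
  add 90.218.182.224/28 -> H0 at depth 28
  lookup 176.34.224.130: bits 1011 walk d0:H5→d1:-→d2:-→d3:-→d4:H1 -> H1
  lookup 90.208.1.192: bits 010110101101 walk d0:H5→d1:-→d2:-→d3:-→d4:-→d5:-→d6:-→d7:-→d8:-→d9:-→d10:-→d11:-→d12:H6 -> H6
  add 150.47.109.0/24 -> H0 at depth 24
  add 187.234.95.160/28 -> H0 at depth 28
  del 90.218.182.224/28 (clear depth 28)
  lookup 200.36.177.158: bits 1 walk d0:H5→d1:- -> H5
  del 176.0.0.0/4 (clear depth 4)
  add 128.0.0.0/2 -> H5 at depth 2
  lookup 90.208.96.252: bits 010110101101 walk d0:H5→d1:-→d2:-→d3:-→d4:-→d5:-→d6:-→d7:-→d8:-→d9:-→d10:-→d11:-→d12:H6 -> H6
  del 150.47.109.0/24 (clear depth 24)

== LOOKUPS ==
["H1","H6","H5","H6"]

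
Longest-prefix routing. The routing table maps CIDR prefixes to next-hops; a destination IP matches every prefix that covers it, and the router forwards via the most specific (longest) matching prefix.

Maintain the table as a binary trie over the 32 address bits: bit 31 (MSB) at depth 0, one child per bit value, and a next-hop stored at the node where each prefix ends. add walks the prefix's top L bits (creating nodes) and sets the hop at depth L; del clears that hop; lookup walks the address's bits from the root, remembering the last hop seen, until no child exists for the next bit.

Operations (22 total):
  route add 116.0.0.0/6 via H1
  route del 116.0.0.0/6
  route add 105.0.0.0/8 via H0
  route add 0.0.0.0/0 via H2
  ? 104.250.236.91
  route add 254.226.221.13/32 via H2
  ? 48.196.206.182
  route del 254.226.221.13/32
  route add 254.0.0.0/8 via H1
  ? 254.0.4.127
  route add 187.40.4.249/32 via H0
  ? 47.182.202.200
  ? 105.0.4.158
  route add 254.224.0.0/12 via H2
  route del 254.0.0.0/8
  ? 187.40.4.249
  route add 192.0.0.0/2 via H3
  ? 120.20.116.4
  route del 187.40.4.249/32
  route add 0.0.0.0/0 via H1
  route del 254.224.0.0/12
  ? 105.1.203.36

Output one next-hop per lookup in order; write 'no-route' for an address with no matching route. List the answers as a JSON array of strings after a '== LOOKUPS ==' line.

Trace:
  + 116.0.0.0/6 (H1) depth=6
  - 116.0.0.0/6 clear@6
  + 105.0.0.0/8 (H0) depth=8
  + 0.0.0.0/0 (H2) depth=0
  lookup 104.250.236.91: bits 0110100 walk d0:H2→d1:-→d2:-→d3:-→d4:-→d5:-→d6:-→d7:- -> H2
  + 254.226.221.13/32 (H2) depth=32
  lookup 48.196.206.182: bits 0 walk d0:H2→d1:- -> H2
  - 254.226.221.13/32 clear@32
  + 254.0.0.0/8 (H1) depth=8
  lookup 254.0.4.127: bits 11111110 walk d0:H2→d1:-→d2:-→d3:-→d4:-→d5:-→d6:-→d7:-→d8:H1 -> H1
  + 187.40.4.249/32 (H0) depth=32
  lookup 47.182.202.200: bits 0 walk d0:H2→d1:- -> H2
  lookup 105.0.4.158: bits 01101001 walk d0:H2→d1:-→d2:-→d3:-→d4:-→d5:-→d6:-→d7:-→d8:H0 -> H0
  + 254.224.0.0/12 (H2) depth=12
  - 254.0.0.0/8 clear@8
  lookup 187.40.4.249: bits 10111011001010000000010011111001 walk d0:H2→d1:-→d2:-→d3:-→d4:-→d5:-→d6:-→d7:-→d8:-→d9:-→d10:-→d11:-→d12:-→d13:-→d14:-→d15:-→d16:-→d17:-→d18:-→d19:-→d20:-→d21:-→d22:-→d23:-→d24:-→d25:-→d26:-→d27:-→d28:-→d29:-→d30:-→d31:-→d32:H0 -> H0
  + 192.0.0.0/2 (H3) depth=2
  lookup 120.20.116.4: bits 0111 walk d0:H2→d1:-→d2:-→d3:-→d4:- -> H2
  - 187.40.4.249/32 clear@32
  + 0.0.0.0/0 (H1) depth=0
  - 254.224.0.0/12 clear@12
  lookup 105.1.203.36: bits 01101001 walk d0:H1→d1:-→d2:-→d3:-→d4:-→d5:-→d6:-→d7:-→d8:H0 -> H0

== LOOKUPS ==
["H2","H2","H1","H2","H0","H0","H2","H0"]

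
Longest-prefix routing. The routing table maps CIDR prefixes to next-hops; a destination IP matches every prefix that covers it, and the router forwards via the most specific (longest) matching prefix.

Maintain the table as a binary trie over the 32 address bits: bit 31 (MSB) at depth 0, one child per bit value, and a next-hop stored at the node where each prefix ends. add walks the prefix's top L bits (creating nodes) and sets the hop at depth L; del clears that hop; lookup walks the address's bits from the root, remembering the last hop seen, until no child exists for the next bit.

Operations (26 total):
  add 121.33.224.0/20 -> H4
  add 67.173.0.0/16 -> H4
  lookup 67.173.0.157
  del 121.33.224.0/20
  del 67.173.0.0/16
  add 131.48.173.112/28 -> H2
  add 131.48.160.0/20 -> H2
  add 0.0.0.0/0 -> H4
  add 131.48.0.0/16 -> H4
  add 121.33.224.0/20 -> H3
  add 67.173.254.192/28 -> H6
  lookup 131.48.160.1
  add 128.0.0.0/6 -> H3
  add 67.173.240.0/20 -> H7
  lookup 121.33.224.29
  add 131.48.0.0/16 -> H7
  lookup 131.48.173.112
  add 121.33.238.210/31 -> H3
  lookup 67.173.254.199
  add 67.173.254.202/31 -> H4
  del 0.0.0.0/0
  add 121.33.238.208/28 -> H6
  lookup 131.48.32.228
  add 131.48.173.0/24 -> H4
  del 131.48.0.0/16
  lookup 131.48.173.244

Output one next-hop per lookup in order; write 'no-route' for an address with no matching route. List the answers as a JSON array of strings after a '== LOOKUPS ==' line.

Trace:
  + 121.33.224.0/20 (H4) depth=20
  + 67.173.0.0/16 (H4) depth=16
  ? 67.173.0.157  path d0:-→d1:-→d2:-→d3:-→d4:-→d5:-→d6:-→d7:-→d8:-→d9:-→d10:-→d11:-→d12:-→d13:-→d14:-→d15:-→d16:H4  best=H4
  - 121.33.224.0/20 clear@20
  - 67.173.0.0/16 clear@16
  + 131.48.173.112/28 (H2) depth=28
  + 131.48.160.0/20 (H2) depth=20
  + 0.0.0.0/0 (H4) depth=0
  + 131.48.0.0/16 (H4) depth=16
  + 121.33.224.0/20 (H3) depth=20
  + 67.173.254.192/28 (H6) depth=28
  ? 131.48.160.1  path d0:H4→d1:-→d2:-→d3:-→d4:-→d5:-→d6:-→d7:-→d8:-→d9:-→d10:-→d11:-→d12:-→d13:-→d14:-→d15:-→d16:H4→d17:-→d18:-→d19:-→d20:H2  best=H2
  + 128.0.0.0/6 (H3) depth=6
  + 67.173.240.0/20 (H7) depth=20
  ? 121.33.224.29  path d0:H4→d1:-→d2:-→d3:-→d4:-→d5:-→d6:-→d7:-→d8:-→d9:-→d10:-→d11:-→d12:-→d13:-→d14:-→d15:-→d16:-→d17:-→d18:-→d19:-→d20:H3  best=H3
  + 131.48.0.0/16 (H7) depth=16
  ? 131.48.173.112  path d0:H4→d1:-→d2:-→d3:-→d4:-→d5:-→d6:H3→d7:-→d8:-→d9:-→d10:-→d11:-→d12:-→d13:-→d14:-→d15:-→d16:H7→d17:-→d18:-→d19:-→d20:H2→d21:-→d22:-→d23:-→d24:-→d25:-→d26:-→d27:-→d28:H2  best=H2
  + 121.33.238.210/31 (H3) depth=31
  ? 67.173.254.199  path d0:H4→d1:-→d2:-→d3:-→d4:-→d5:-→d6:-→d7:-→d8:-→d9:-→d10:-→d11:-→d12:-→d13:-→d14:-→d15:-→d16:-→d17:-→d18:-→d19:-→d20:H7→d21:-→d22:-→d23:-→d24:-→d25:-→d26:-→d27:-→d28:H6  best=H6
  + 67.173.254.202/31 (H4) depth=31
  - 0.0.0.0/0 clear@0
  + 121.33.238.208/28 (H6) depth=28
  ? 131.48.32.228  path d0:-→d1:-→d2:-→d3:-→d4:-→d5:-→d6:H3→d7:-→d8:-→d9:-→d10:-→d11:-→d12:-→d13:-→d14:-→d15:-→d16:H7  best=H7
  + 131.48.173.0/24 (H4) depth=24
  - 131.48.0.0/16 clear@16
  ? 131.48.173.244  path d0:-→d1:-→d2:-→d3:-→d4:-→d5:-→d6:H3→d7:-→d8:-→d9:-→d10:-→d11:-→d12:-→d13:-→d14:-→d15:-→d16:-→d17:-→d18:-→d19:-→d20:H2→d21:-→d22:-→d23:-→d24:H4  best=H4

== LOOKUPS ==
["H4","H2","H3","H2","H6","H7","H4"]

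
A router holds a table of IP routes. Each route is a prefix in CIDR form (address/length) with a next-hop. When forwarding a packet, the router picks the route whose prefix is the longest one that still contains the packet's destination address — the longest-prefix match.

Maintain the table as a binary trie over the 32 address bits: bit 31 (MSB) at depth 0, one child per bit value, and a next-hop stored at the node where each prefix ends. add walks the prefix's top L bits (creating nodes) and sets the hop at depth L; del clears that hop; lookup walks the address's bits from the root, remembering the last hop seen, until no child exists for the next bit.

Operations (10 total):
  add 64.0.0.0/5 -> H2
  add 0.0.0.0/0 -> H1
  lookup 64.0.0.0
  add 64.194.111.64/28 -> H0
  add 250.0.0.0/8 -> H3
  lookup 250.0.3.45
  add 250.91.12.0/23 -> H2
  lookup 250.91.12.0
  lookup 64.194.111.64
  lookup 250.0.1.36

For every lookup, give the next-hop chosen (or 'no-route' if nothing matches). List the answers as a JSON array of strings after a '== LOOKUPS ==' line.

Trace:
  + 64.0.0.0/5 (H2) depth=5
  + 0.0.0.0/0 (H1) depth=0
  Q 64.0.0.0: descend 01000 ; hops seen [H1,H2] ; pick H2
  + 64.194.111.64/28 (H0) depth=28
  + 250.0.0.0/8 (H3) depth=8
  Q 250.0.3.45: descend 11111010 ; hops seen [H1,H3] ; pick H3
  + 250.91.12.0/23 (H2) depth=23
  Q 250.91.12.0: descend 11111010010110110000110 ; hops seen [H1,H3,H2] ; pick H2
  Q 64.194.111.64: descend 0100000011000010011011110100 ; hops seen [H1,H2,H0] ; pick H0
  Q 250.0.1.36: descend 111110100 ; hops seen [H1,H3] ; pick H3

== LOOKUPS ==
["H2","H3","H2","H0","H3"]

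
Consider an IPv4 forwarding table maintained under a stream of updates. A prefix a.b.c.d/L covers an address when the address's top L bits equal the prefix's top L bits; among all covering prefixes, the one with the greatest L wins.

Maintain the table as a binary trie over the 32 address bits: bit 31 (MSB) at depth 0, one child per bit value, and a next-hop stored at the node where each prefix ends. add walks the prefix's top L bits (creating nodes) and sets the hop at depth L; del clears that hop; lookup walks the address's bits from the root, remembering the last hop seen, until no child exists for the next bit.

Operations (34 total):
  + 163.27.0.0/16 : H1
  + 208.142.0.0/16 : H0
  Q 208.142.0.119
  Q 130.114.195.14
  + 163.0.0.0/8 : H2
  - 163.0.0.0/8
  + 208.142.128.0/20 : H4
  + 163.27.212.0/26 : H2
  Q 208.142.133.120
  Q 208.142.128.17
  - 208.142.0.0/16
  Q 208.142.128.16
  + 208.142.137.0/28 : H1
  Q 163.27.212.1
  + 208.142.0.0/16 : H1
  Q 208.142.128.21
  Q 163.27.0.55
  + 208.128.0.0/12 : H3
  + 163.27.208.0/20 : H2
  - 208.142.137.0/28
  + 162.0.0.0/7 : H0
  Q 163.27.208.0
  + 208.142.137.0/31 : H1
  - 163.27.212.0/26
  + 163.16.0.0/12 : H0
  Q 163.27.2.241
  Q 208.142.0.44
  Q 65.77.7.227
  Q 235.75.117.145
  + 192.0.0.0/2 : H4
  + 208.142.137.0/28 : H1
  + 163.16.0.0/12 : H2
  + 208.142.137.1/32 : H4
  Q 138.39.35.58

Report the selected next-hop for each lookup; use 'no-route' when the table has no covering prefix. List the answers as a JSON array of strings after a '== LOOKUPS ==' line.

Apply in order:
  + 163.27.0.0/16 (H1) depth=16
  + 208.142.0.0/16 (H0) depth=16
  Q 208.142.0.119: descend 1101000010001110 ; hops seen [H0] ; pick H0
  Q 130.114.195.14: descend 10 ; hops seen [∅] ; pick no-route
  + 163.0.0.0/8 (H2) depth=8
  - 163.0.0.0/8 clear@8
  + 208.142.128.0/20 (H4) depth=20
  + 163.27.212.0/26 (H2) depth=26
  Q 208.142.133.120: descend 11010000100011101000 ; hops seen [H0,H4] ; pick H4
  Q 208.142.128.17: descend 11010000100011101000 ; hops seen [H0,H4] ; pick H4
  - 208.142.0.0/16 clear@16
  Q 208.142.128.16: descend 11010000100011101000 ; hops seen [H4] ; pick H4
  + 208.142.137.0/28 (H1) depth=28
  Q 163.27.212.1: descend 10100011000110111101010000 ; hops seen [H1,H2] ; pick H2
  + 208.142.0.0/16 (H1) depth=16
  Q 208.142.128.21: descend 11010000100011101000 ; hops seen [H1,H4] ; pick H4
  Q 163.27.0.55: descend 1010001100011011 ; hops seen [H1] ; pick H1
  + 208.128.0.0/12 (H3) depth=12
  + 163.27.208.0/20 (H2) depth=20
  - 208.142.137.0/28 clear@28
  + 162.0.0.0/7 (H0) depth=7
  Q 163.27.208.0: descend 101000110001101111010 ; hops seen [H0,H1,H2] ; pick H2
  + 208.142.137.0/31 (H1) depth=31
  - 163.27.212.0/26 clear@26
  + 163.16.0.0/12 (H0) depth=12
  Q 163.27.2.241: descend 1010001100011011 ; hops seen [H0,H0,H1] ; pick H1
  Q 208.142.0.44: descend 1101000010001110 ; hops seen [H3,H1] ; pick H1
  Q 65.77.7.227: descend ε ; hops seen [∅] ; pick no-route
  Q 235.75.117.145: descend 11 ; hops seen [∅] ; pick no-route
  + 192.0.0.0/2 (H4) depth=2
  + 208.142.137.0/28 (H1) depth=28
  + 163.16.0.0/12 (H2) depth=12
  + 208.142.137.1/32 (H4) depth=32
  Q 138.39.35.58: descend 10 ; hops seen [∅] ; pick no-route

== LOOKUPS ==
["H0","no-route","H4","H4","H4","H2","H4","H1","H2","H1","H1","no-route","no-route","no-route"]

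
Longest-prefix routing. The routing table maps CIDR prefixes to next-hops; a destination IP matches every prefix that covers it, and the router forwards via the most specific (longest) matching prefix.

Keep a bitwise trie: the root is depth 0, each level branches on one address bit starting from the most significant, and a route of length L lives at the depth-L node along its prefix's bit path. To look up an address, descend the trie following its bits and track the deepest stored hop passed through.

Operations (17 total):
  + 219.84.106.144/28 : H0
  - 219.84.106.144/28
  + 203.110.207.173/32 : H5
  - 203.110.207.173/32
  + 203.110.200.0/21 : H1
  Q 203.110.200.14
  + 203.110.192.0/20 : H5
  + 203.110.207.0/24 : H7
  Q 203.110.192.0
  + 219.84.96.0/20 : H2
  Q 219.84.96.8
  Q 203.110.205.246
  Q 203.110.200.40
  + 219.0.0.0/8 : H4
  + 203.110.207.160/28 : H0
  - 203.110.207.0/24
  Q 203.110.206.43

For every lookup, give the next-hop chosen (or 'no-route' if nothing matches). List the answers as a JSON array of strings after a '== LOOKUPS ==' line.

Trace:
  + 219.84.106.144/28 (H0) depth=28
  - 219.84.106.144/28 clear@28
  + 203.110.207.173/32 (H5) depth=32
  - 203.110.207.173/32 clear@32
  + 203.110.200.0/21 (H1) depth=21
  ? 203.110.200.14  path d0:-→d1:-→d2:-→d3:-→d4:-→d5:-→d6:-→d7:-→d8:-→d9:-→d10:-→d11:-→d12:-→d13:-→d14:-→d15:-→d16:-→d17:-→d18:-→d19:-→d20:-→d21:H1  best=H1
  + 203.110.192.0/20 (H5) depth=20
  + 203.110.207.0/24 (H7) depth=24
  ? 203.110.192.0  path d0:-→d1:-→d2:-→d3:-→d4:-→d5:-→d6:-→d7:-→d8:-→d9:-→d10:-→d11:-→d12:-→d13:-→d14:-→d15:-→d16:-→d17:-→d18:-→d19:-→d20:H5  best=H5
  + 219.84.96.0/20 (H2) depth=20
  ? 219.84.96.8  path d0:-→d1:-→d2:-→d3:-→d4:-→d5:-→d6:-→d7:-→d8:-→d9:-→d10:-→d11:-→d12:-→d13:-→d14:-→d15:-→d16:-→d17:-→d18:-→d19:-→d20:H2  best=H2
  ? 203.110.205.246  path d0:-→d1:-→d2:-→d3:-→d4:-→d5:-→d6:-→d7:-→d8:-→d9:-→d10:-→d11:-→d12:-→d13:-→d14:-→d15:-→d16:-→d17:-→d18:-→d19:-→d20:H5→d21:H1→d22:-  best=H1
  ? 203.110.200.40  path d0:-→d1:-→d2:-→d3:-→d4:-→d5:-→d6:-→d7:-→d8:-→d9:-→d10:-→d11:-→d12:-→d13:-→d14:-→d15:-→d16:-→d17:-→d18:-→d19:-→d20:H5→d21:H1  best=H1
  + 219.0.0.0/8 (H4) depth=8
  + 203.110.207.160/28 (H0) depth=28
  - 203.110.207.0/24 clear@24
  ? 203.110.206.43  path d0:-→d1:-→d2:-→d3:-→d4:-→d5:-→d6:-→d7:-→d8:-→d9:-→d10:-→d11:-→d12:-→d13:-→d14:-→d15:-→d16:-→d17:-→d18:-→d19:-→d20:H5→d21:H1→d22:-→d23:-  best=H1

== LOOKUPS ==
["H1","H5","H2","H1","H1","H1"]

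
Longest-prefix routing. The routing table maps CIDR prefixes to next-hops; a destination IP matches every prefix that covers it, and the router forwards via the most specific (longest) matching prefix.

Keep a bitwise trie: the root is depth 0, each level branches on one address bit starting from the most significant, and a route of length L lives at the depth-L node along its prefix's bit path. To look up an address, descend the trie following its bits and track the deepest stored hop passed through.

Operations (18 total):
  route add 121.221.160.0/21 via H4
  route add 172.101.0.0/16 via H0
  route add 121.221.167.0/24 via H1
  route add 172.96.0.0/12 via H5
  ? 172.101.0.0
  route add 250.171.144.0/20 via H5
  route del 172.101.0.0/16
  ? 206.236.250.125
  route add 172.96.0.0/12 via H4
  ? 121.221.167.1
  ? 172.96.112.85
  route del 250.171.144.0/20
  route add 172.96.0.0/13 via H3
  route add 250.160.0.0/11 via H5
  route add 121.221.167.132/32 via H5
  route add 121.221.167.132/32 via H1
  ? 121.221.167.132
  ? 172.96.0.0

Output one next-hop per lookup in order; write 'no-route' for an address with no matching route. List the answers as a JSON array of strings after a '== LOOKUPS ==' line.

Apply in order:
  add 121.221.160.0/21 -> H4 at depth 21
  add 172.101.0.0/16 -> H0 at depth 16
  add 121.221.167.0/24 -> H1 at depth 24
  add 172.96.0.0/12 -> H5 at depth 12
  lookup 172.101.0.0: bits 1010110001100101 walk d0:-→d1:-→d2:-→d3:-→d4:-→d5:-→d6:-→d7:-→d8:-→d9:-→d10:-→d11:-→d12:H5→d13:-→d14:-→d15:-→d16:H0 -> H0
  add 250.171.144.0/20 -> H5 at depth 20
  - 172.101.0.0/16 clear@16
  lookup 206.236.250.125: bits 11 walk d0:-→d1:-→d2:- -> no-route
  add 172.96.0.0/12 -> H4 at depth 12
  lookup 121.221.167.1: bits 011110011101110110100111 walk d0:-→d1:-→d2:-→d3:-→d4:-→d5:-→d6:-→d7:-→d8:-→d9:-→d10:-→d11:-→d12:-→d13:-→d14:-→d15:-→d16:-→d17:-→d18:-→d19:-→d20:-→d21:H4→d22:-→d23:-→d24:H1 -> H1
  lookup 172.96.112.85: bits 1010110001100 walk d0:-→d1:-→d2:-→d3:-→d4:-→d5:-→d6:-→d7:-→d8:-→d9:-→d10:-→d11:-→d12:H4→d13:- -> H4
  - 250.171.144.0/20 clear@20
  add 172.96.0.0/13 -> H3 at depth 13
  add 250.160.0.0/11 -> H5 at depth 11
  add 121.221.167.132/32 -> H5 at depth 32
  add 121.221.167.132/32 -> H1 at depth 32
  lookup 121.221.167.132: bits 01111001110111011010011110000100 walk d0:-→d1:-→d2:-→d3:-→d4:-→d5:-→d6:-→d7:-→d8:-→d9:-→d10:-→d11:-→d12:-→d13:-→d14:-→d15:-→d16:-→d17:-→d18:-→d19:-→d20:-→d21:H4→d22:-→d23:-→d24:H1→d25:-→d26:-→d27:-→d28:-→d29:-→d30:-→d31:-→d32:H1 -> H1
  lookup 172.96.0.0: bits 1010110001100 walk d0:-→d1:-→d2:-→d3:-→d4:-→d5:-→d6:-→d7:-→d8:-→d9:-→d10:-→d11:-→d12:H4→d13:H3 -> H3

== LOOKUPS ==
["H0","no-route","H1","H4","H1","H3"]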